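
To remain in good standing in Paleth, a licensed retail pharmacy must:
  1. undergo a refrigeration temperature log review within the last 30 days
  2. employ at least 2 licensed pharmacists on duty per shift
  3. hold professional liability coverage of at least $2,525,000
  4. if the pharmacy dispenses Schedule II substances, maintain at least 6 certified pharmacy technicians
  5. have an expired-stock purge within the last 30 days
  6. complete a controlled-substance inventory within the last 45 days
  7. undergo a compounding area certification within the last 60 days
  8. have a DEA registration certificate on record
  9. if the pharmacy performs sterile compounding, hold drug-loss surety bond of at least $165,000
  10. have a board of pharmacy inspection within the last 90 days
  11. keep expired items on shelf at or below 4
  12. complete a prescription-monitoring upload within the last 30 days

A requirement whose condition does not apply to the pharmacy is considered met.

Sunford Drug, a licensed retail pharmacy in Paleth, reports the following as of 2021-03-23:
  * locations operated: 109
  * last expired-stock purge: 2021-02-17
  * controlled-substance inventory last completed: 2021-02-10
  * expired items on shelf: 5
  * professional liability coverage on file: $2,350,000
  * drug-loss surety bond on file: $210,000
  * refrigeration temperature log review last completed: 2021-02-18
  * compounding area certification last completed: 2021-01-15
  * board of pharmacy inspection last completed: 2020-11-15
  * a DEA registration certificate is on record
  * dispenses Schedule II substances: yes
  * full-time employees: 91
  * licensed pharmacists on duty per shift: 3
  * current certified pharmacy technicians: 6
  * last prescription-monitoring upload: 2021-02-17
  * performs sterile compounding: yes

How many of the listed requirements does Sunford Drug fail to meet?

1. refrigeration temperature log review 33 days ago vs limit 30 → not met
2. licensed pharmacists on duty per shift 3 ≥ 2 → met
3. professional liability coverage $2,350,000 < $2,525,000 → not met
4. condition 'dispenses Schedule II substances' holds; certified pharmacy technicians 6 ≥ 6 → met
5. expired-stock purge 34 days ago vs limit 30 → not met
6. controlled-substance inventory 41 days ago vs limit 45 → met
7. compounding area certification 67 days ago vs limit 60 → not met
8. DEA registration certificate present → met
9. condition 'performs sterile compounding' holds; drug-loss surety bond $210,000 ≥ $165,000 → met
10. board of pharmacy inspection 128 days ago vs limit 90 → not met
11. expired items on shelf 5 > 4 → not met
12. prescription-monitoring upload 34 days ago vs limit 30 → not met
Not met: 7 of 12

7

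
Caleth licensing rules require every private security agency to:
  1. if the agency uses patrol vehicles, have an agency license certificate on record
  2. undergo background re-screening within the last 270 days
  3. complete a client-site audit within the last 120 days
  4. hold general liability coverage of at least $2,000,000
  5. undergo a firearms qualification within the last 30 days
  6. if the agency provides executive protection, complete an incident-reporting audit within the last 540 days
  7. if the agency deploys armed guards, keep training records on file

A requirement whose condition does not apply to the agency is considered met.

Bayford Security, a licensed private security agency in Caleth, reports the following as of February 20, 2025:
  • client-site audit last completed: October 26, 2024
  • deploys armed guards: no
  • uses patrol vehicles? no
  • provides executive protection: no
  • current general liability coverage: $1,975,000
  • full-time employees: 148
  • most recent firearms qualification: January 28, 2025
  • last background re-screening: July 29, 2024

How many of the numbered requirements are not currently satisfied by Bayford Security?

1

1. condition 'uses patrol vehicles' does not hold → requirement n/a → met
2. background re-screening 206 days ago vs limit 270 → met
3. client-site audit 117 days ago vs limit 120 → met
4. general liability coverage $1,975,000 < $2,000,000 → not met
5. firearms qualification 23 days ago vs limit 30 → met
6. condition 'provides executive protection' does not hold → requirement n/a → met
7. condition 'deploys armed guards' does not hold → requirement n/a → met
Not met: 1 of 7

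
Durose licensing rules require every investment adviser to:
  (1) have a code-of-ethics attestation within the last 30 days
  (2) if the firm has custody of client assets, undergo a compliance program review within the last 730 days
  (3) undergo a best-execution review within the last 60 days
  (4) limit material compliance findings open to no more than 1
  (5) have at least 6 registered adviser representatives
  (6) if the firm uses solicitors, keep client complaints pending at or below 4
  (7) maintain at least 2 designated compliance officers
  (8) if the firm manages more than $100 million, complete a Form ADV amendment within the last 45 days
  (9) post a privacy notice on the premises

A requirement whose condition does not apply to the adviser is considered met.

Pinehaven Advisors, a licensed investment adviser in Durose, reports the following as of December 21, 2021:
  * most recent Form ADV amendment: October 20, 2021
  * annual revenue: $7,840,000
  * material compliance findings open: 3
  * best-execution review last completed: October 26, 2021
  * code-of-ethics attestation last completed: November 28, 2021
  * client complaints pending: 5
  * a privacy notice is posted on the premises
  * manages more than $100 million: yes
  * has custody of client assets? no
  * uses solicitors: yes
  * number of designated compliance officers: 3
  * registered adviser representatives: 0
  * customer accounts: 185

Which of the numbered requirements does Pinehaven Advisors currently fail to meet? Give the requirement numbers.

4, 5, 6, 8

1. code-of-ethics attestation 23 days ago vs limit 30 → met
2. condition 'has custody of client assets' does not hold → requirement n/a → met
3. best-execution review 56 days ago vs limit 60 → met
4. material compliance findings open 3 > 1 → not met
5. registered adviser representatives 0 < 6 → not met
6. condition 'uses solicitors' holds; client complaints pending 5 > 4 → not met
7. designated compliance officers 3 ≥ 2 → met
8. condition 'manages more than $100 million' holds; Form ADV amendment 62 days ago vs limit 45 → not met
9. privacy notice present → met
Not met: 4, 5, 6, 8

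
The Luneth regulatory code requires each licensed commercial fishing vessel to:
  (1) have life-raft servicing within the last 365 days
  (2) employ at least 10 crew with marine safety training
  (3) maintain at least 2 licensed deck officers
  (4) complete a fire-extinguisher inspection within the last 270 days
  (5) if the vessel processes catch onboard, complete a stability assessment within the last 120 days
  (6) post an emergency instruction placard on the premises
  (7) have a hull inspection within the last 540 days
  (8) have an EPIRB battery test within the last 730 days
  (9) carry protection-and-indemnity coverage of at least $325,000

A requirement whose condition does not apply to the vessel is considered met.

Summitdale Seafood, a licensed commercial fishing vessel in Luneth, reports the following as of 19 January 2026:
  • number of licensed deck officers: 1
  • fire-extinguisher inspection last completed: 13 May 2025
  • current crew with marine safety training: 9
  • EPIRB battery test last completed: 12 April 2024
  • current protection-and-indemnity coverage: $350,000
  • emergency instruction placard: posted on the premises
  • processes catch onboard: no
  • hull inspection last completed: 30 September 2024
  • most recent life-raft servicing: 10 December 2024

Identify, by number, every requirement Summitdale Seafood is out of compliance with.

1, 2, 3

1. life-raft servicing 405 days ago vs limit 365 → not met
2. crew with marine safety training 9 < 10 → not met
3. licensed deck officers 1 < 2 → not met
4. fire-extinguisher inspection 251 days ago vs limit 270 → met
5. condition 'processes catch onboard' does not hold → requirement n/a → met
6. emergency instruction placard present → met
7. hull inspection 476 days ago vs limit 540 → met
8. EPIRB battery test 647 days ago vs limit 730 → met
9. protection-and-indemnity coverage $350,000 ≥ $325,000 → met
Not met: 1, 2, 3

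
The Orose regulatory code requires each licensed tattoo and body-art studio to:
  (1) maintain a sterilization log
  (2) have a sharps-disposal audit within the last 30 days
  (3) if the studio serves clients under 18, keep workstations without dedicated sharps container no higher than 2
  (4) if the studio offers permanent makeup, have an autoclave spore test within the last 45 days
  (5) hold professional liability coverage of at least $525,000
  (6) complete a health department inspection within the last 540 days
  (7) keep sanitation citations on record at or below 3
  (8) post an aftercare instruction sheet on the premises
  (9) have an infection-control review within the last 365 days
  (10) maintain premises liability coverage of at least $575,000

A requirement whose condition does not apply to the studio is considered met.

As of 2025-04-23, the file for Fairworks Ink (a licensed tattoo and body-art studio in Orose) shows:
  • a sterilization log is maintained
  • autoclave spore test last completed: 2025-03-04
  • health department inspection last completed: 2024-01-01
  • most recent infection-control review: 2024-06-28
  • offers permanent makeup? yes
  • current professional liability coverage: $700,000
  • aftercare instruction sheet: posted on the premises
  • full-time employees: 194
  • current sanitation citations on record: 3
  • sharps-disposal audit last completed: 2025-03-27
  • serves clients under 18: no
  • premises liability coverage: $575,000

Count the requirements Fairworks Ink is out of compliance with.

1

1. sterilization log present → met
2. sharps-disposal audit 27 days ago vs limit 30 → met
3. condition 'serves clients under 18' does not hold → requirement n/a → met
4. condition 'offers permanent makeup' holds; autoclave spore test 50 days ago vs limit 45 → not met
5. professional liability coverage $700,000 ≥ $525,000 → met
6. health department inspection 478 days ago vs limit 540 → met
7. sanitation citations on record 3 ≤ 3 → met
8. aftercare instruction sheet present → met
9. infection-control review 299 days ago vs limit 365 → met
10. premises liability coverage $575,000 ≥ $575,000 → met
Not met: 1 of 10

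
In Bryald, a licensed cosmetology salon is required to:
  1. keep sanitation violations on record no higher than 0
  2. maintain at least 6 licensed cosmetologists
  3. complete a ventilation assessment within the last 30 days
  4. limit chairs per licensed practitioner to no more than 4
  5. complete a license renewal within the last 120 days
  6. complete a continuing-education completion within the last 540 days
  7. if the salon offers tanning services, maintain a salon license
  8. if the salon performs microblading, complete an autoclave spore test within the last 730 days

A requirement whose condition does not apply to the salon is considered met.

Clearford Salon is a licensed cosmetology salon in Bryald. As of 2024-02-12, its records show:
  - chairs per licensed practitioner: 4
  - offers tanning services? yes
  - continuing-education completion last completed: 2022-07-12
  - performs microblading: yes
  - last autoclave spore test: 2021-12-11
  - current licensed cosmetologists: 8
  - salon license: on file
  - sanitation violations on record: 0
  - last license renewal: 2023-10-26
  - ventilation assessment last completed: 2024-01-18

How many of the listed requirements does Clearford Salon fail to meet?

2

1. sanitation violations on record 0 ≤ 0 → met
2. licensed cosmetologists 8 ≥ 6 → met
3. ventilation assessment 25 days ago vs limit 30 → met
4. chairs per licensed practitioner 4 ≤ 4 → met
5. license renewal 109 days ago vs limit 120 → met
6. continuing-education completion 580 days ago vs limit 540 → not met
7. condition 'offers tanning services' holds; salon license present → met
8. condition 'performs microblading' holds; autoclave spore test 793 days ago vs limit 730 → not met
Not met: 2 of 8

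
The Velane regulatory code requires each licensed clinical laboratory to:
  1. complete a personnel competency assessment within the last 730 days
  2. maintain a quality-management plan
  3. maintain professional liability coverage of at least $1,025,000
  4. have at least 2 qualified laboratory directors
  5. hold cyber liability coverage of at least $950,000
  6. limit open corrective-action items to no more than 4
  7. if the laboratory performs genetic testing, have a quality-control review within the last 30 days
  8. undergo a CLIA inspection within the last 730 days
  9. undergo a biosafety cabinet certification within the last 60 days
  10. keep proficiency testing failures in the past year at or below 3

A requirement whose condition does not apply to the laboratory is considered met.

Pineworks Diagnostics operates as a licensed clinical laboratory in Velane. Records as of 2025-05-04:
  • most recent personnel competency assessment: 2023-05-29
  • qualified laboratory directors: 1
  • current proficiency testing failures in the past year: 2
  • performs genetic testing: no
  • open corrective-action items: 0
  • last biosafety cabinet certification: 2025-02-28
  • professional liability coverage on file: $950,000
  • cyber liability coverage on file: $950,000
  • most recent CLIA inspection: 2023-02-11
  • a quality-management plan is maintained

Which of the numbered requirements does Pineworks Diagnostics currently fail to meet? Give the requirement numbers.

1. personnel competency assessment 706 days ago vs limit 730 → met
2. quality-management plan present → met
3. professional liability coverage $950,000 < $1,025,000 → not met
4. qualified laboratory directors 1 < 2 → not met
5. cyber liability coverage $950,000 ≥ $950,000 → met
6. open corrective-action items 0 ≤ 4 → met
7. condition 'performs genetic testing' does not hold → requirement n/a → met
8. CLIA inspection 813 days ago vs limit 730 → not met
9. biosafety cabinet certification 65 days ago vs limit 60 → not met
10. proficiency testing failures in the past year 2 ≤ 3 → met
Not met: 3, 4, 8, 9

3, 4, 8, 9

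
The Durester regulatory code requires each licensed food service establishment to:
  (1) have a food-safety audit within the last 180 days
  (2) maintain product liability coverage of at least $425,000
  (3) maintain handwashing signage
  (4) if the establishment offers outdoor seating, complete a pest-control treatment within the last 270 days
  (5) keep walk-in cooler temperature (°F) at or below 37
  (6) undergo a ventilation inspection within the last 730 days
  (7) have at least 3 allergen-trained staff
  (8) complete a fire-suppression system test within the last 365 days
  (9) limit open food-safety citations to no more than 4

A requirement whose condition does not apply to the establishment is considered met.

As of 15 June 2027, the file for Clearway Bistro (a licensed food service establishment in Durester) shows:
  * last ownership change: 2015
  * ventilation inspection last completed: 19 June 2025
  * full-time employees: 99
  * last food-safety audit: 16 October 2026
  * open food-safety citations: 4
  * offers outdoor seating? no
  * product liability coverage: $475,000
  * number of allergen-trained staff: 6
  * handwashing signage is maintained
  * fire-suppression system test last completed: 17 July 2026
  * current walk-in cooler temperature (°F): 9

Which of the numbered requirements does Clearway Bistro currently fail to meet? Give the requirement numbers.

1. food-safety audit 242 days ago vs limit 180 → not met
2. product liability coverage $475,000 ≥ $425,000 → met
3. handwashing signage present → met
4. condition 'offers outdoor seating' does not hold → requirement n/a → met
5. walk-in cooler temperature (°F) 9 ≤ 37 → met
6. ventilation inspection 726 days ago vs limit 730 → met
7. allergen-trained staff 6 ≥ 3 → met
8. fire-suppression system test 333 days ago vs limit 365 → met
9. open food-safety citations 4 ≤ 4 → met
Not met: 1

1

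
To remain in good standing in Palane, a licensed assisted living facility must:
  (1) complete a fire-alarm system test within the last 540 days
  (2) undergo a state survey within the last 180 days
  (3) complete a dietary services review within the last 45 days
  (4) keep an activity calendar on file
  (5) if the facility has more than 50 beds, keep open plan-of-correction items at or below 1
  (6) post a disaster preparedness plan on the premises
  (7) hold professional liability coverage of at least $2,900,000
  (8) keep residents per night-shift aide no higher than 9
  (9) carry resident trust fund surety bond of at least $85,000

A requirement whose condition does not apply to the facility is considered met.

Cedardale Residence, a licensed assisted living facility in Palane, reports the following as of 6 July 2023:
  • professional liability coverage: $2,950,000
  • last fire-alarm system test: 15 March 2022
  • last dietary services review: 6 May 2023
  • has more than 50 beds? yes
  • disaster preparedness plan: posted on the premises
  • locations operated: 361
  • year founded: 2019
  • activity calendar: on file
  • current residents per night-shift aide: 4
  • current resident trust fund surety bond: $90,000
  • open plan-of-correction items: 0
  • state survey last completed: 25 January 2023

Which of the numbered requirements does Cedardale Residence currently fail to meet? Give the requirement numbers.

3

1. fire-alarm system test 478 days ago vs limit 540 → met
2. state survey 162 days ago vs limit 180 → met
3. dietary services review 61 days ago vs limit 45 → not met
4. activity calendar present → met
5. condition 'has more than 50 beds' holds; open plan-of-correction items 0 ≤ 1 → met
6. disaster preparedness plan present → met
7. professional liability coverage $2,950,000 ≥ $2,900,000 → met
8. residents per night-shift aide 4 ≤ 9 → met
9. resident trust fund surety bond $90,000 ≥ $85,000 → met
Not met: 3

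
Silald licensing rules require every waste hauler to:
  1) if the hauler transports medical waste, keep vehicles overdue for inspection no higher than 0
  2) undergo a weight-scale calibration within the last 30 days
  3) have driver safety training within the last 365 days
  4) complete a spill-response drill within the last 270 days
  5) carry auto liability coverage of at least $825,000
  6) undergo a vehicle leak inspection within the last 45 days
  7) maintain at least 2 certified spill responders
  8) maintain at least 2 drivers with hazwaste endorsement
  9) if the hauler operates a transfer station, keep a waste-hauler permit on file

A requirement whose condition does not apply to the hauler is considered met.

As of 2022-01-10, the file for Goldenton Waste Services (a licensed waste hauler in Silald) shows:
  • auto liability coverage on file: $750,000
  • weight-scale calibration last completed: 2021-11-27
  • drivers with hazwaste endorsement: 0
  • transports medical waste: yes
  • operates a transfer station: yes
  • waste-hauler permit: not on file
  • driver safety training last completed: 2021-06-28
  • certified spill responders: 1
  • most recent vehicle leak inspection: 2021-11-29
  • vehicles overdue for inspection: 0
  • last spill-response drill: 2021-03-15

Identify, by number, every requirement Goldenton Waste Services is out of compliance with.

2, 4, 5, 7, 8, 9

1. condition 'transports medical waste' holds; vehicles overdue for inspection 0 ≤ 0 → met
2. weight-scale calibration 44 days ago vs limit 30 → not met
3. driver safety training 196 days ago vs limit 365 → met
4. spill-response drill 301 days ago vs limit 270 → not met
5. auto liability coverage $750,000 < $825,000 → not met
6. vehicle leak inspection 42 days ago vs limit 45 → met
7. certified spill responders 1 < 2 → not met
8. drivers with hazwaste endorsement 0 < 2 → not met
9. condition 'operates a transfer station' holds; waste-hauler permit absent → not met
Not met: 2, 4, 5, 7, 8, 9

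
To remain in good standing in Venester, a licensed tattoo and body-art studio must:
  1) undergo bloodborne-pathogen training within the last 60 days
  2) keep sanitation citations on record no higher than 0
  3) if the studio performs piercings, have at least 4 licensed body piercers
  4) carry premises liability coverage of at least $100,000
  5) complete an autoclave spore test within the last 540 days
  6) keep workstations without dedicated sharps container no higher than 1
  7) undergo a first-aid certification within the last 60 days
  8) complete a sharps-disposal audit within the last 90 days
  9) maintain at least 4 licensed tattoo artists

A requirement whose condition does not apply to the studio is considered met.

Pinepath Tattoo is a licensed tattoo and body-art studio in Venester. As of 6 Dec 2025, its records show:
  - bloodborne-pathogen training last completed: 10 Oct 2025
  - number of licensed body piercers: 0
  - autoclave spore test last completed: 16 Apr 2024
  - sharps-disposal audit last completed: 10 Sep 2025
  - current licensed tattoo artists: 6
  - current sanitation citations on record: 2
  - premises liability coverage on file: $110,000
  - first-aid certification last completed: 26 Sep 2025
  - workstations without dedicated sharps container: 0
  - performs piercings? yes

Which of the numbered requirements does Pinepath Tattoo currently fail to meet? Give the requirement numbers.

1. bloodborne-pathogen training 57 days ago vs limit 60 → met
2. sanitation citations on record 2 > 0 → not met
3. condition 'performs piercings' holds; licensed body piercers 0 < 4 → not met
4. premises liability coverage $110,000 ≥ $100,000 → met
5. autoclave spore test 599 days ago vs limit 540 → not met
6. workstations without dedicated sharps container 0 ≤ 1 → met
7. first-aid certification 71 days ago vs limit 60 → not met
8. sharps-disposal audit 87 days ago vs limit 90 → met
9. licensed tattoo artists 6 ≥ 4 → met
Not met: 2, 3, 5, 7

2, 3, 5, 7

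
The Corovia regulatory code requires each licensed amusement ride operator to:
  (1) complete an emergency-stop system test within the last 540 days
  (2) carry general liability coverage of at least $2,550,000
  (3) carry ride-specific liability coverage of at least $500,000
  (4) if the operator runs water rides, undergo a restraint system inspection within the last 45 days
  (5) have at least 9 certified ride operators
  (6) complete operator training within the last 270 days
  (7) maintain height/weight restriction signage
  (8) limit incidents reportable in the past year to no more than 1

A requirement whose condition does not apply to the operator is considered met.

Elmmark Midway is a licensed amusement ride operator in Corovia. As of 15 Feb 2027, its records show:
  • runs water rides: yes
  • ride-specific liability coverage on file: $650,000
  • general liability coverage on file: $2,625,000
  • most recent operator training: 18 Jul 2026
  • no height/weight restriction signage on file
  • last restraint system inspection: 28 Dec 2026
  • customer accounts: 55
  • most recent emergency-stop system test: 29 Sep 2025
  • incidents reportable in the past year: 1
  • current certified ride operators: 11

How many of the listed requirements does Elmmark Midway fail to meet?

2

1. emergency-stop system test 504 days ago vs limit 540 → met
2. general liability coverage $2,625,000 ≥ $2,550,000 → met
3. ride-specific liability coverage $650,000 ≥ $500,000 → met
4. condition 'runs water rides' holds; restraint system inspection 49 days ago vs limit 45 → not met
5. certified ride operators 11 ≥ 9 → met
6. operator training 212 days ago vs limit 270 → met
7. height/weight restriction signage absent → not met
8. incidents reportable in the past year 1 ≤ 1 → met
Not met: 2 of 8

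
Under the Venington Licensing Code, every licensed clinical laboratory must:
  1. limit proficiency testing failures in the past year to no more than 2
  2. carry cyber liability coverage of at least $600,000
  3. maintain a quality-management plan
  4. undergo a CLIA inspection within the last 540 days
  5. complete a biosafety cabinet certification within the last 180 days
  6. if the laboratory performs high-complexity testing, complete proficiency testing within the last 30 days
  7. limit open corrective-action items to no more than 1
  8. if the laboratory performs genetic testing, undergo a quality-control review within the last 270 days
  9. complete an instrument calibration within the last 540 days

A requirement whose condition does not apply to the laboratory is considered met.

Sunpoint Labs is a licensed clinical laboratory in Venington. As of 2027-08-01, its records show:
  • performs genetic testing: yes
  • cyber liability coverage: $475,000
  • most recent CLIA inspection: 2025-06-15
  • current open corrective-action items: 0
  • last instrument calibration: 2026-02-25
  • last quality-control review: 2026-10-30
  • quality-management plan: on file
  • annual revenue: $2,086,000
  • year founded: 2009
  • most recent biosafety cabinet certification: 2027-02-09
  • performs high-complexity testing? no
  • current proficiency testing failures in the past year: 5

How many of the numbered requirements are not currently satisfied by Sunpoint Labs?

4

1. proficiency testing failures in the past year 5 > 2 → not met
2. cyber liability coverage $475,000 < $600,000 → not met
3. quality-management plan present → met
4. CLIA inspection 777 days ago vs limit 540 → not met
5. biosafety cabinet certification 173 days ago vs limit 180 → met
6. condition 'performs high-complexity testing' does not hold → requirement n/a → met
7. open corrective-action items 0 ≤ 1 → met
8. condition 'performs genetic testing' holds; quality-control review 275 days ago vs limit 270 → not met
9. instrument calibration 522 days ago vs limit 540 → met
Not met: 4 of 9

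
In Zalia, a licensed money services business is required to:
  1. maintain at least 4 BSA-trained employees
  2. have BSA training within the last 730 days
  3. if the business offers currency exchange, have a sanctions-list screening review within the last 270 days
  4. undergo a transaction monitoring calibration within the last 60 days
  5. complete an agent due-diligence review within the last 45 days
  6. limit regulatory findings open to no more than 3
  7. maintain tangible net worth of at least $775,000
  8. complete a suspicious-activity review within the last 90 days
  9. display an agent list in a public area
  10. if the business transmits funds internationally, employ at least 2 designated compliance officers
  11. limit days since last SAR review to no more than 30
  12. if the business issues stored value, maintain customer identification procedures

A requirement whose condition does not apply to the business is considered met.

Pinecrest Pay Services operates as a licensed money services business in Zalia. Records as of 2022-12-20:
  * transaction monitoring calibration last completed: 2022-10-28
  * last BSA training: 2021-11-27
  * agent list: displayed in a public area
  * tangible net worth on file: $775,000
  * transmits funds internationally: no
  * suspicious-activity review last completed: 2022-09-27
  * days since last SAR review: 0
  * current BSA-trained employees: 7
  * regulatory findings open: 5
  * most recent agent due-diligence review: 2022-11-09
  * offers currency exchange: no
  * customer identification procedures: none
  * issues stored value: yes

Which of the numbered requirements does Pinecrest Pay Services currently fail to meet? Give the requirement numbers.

6, 12

1. BSA-trained employees 7 ≥ 4 → met
2. BSA training 388 days ago vs limit 730 → met
3. condition 'offers currency exchange' does not hold → requirement n/a → met
4. transaction monitoring calibration 53 days ago vs limit 60 → met
5. agent due-diligence review 41 days ago vs limit 45 → met
6. regulatory findings open 5 > 3 → not met
7. tangible net worth $775,000 ≥ $775,000 → met
8. suspicious-activity review 84 days ago vs limit 90 → met
9. agent list present → met
10. condition 'transmits funds internationally' does not hold → requirement n/a → met
11. days since last SAR review 0 ≤ 30 → met
12. condition 'issues stored value' holds; customer identification procedures absent → not met
Not met: 6, 12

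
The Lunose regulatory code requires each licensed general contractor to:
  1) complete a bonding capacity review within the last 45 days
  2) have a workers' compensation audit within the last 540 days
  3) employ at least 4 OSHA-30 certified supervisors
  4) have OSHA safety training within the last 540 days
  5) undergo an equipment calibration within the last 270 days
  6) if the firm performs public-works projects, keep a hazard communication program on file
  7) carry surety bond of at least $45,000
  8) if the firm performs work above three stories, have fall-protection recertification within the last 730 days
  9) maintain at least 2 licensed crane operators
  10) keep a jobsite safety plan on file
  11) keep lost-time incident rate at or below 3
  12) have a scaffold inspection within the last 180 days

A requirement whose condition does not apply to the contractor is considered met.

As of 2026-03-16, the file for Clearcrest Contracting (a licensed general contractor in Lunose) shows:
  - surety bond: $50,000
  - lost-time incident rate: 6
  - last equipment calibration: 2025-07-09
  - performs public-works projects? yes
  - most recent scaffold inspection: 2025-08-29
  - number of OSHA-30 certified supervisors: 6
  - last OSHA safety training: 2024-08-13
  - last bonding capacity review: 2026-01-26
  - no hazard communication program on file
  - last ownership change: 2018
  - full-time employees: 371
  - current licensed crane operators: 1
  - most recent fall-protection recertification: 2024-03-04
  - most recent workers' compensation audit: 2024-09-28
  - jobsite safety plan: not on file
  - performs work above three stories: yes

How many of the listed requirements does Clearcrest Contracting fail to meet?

1. bonding capacity review 49 days ago vs limit 45 → not met
2. workers' compensation audit 534 days ago vs limit 540 → met
3. OSHA-30 certified supervisors 6 ≥ 4 → met
4. OSHA safety training 580 days ago vs limit 540 → not met
5. equipment calibration 250 days ago vs limit 270 → met
6. condition 'performs public-works projects' holds; hazard communication program absent → not met
7. surety bond $50,000 ≥ $45,000 → met
8. condition 'performs work above three stories' holds; fall-protection recertification 742 days ago vs limit 730 → not met
9. licensed crane operators 1 < 2 → not met
10. jobsite safety plan absent → not met
11. lost-time incident rate 6 > 3 → not met
12. scaffold inspection 199 days ago vs limit 180 → not met
Not met: 8 of 12

8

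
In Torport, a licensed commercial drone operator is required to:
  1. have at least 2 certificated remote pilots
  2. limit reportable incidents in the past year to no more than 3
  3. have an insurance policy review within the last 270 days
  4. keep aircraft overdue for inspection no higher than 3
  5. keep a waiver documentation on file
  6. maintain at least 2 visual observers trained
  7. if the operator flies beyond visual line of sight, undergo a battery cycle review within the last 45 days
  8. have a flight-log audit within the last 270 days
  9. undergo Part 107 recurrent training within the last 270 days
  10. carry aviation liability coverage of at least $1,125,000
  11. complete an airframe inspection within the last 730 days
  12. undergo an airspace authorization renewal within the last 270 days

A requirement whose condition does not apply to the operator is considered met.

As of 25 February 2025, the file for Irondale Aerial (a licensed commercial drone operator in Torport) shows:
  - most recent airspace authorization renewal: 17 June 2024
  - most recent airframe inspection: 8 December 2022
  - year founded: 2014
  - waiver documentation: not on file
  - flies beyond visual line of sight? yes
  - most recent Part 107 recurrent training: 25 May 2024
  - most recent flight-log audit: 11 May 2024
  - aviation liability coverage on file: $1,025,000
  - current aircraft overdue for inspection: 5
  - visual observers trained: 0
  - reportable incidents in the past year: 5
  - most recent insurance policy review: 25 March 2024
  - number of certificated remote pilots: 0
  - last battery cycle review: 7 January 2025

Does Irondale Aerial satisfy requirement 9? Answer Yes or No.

9. Part 107 recurrent training 276 days ago vs limit 270 → not met

No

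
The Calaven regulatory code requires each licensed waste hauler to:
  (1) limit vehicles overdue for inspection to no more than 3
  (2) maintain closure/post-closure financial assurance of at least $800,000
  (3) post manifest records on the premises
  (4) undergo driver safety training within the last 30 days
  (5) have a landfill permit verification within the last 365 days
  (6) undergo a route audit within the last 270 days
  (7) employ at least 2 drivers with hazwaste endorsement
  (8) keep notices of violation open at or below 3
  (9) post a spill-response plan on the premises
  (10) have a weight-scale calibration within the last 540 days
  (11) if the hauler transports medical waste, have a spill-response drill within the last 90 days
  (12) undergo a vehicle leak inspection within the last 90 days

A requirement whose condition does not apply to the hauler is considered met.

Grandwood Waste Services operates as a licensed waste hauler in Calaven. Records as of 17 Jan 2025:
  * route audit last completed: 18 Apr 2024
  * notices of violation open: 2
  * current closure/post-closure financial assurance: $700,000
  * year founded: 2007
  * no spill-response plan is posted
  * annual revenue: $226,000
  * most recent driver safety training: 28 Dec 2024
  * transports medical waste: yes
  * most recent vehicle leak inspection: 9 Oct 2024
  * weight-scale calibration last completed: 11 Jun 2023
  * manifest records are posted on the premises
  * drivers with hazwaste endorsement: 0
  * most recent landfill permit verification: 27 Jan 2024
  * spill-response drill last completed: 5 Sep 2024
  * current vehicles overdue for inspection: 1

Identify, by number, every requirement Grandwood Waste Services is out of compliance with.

1. vehicles overdue for inspection 1 ≤ 3 → met
2. closure/post-closure financial assurance $700,000 < $800,000 → not met
3. manifest records present → met
4. driver safety training 20 days ago vs limit 30 → met
5. landfill permit verification 356 days ago vs limit 365 → met
6. route audit 274 days ago vs limit 270 → not met
7. drivers with hazwaste endorsement 0 < 2 → not met
8. notices of violation open 2 ≤ 3 → met
9. spill-response plan absent → not met
10. weight-scale calibration 586 days ago vs limit 540 → not met
11. condition 'transports medical waste' holds; spill-response drill 134 days ago vs limit 90 → not met
12. vehicle leak inspection 100 days ago vs limit 90 → not met
Not met: 2, 6, 7, 9, 10, 11, 12

2, 6, 7, 9, 10, 11, 12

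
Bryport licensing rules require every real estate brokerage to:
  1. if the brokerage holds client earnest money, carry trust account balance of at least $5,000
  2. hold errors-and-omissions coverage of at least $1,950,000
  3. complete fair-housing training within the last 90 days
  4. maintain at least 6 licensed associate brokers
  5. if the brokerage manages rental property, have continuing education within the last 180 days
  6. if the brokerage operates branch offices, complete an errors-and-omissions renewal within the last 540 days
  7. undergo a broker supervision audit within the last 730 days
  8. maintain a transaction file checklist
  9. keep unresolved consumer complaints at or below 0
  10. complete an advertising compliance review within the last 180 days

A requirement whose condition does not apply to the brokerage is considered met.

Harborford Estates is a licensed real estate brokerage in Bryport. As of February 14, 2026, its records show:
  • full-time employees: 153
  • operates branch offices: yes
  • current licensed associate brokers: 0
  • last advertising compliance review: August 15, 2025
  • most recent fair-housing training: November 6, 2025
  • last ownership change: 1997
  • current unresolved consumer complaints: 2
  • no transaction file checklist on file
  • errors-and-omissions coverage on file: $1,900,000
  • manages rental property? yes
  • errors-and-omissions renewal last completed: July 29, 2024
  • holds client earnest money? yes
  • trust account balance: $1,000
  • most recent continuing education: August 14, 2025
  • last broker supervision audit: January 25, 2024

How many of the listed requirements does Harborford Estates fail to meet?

1. condition 'holds client earnest money' holds; trust account balance $1,000 < $5,000 → not met
2. errors-and-omissions coverage $1,900,000 < $1,950,000 → not met
3. fair-housing training 100 days ago vs limit 90 → not met
4. licensed associate brokers 0 < 6 → not met
5. condition 'manages rental property' holds; continuing education 184 days ago vs limit 180 → not met
6. condition 'operates branch offices' holds; errors-and-omissions renewal 565 days ago vs limit 540 → not met
7. broker supervision audit 751 days ago vs limit 730 → not met
8. transaction file checklist absent → not met
9. unresolved consumer complaints 2 > 0 → not met
10. advertising compliance review 183 days ago vs limit 180 → not met
Not met: 10 of 10

10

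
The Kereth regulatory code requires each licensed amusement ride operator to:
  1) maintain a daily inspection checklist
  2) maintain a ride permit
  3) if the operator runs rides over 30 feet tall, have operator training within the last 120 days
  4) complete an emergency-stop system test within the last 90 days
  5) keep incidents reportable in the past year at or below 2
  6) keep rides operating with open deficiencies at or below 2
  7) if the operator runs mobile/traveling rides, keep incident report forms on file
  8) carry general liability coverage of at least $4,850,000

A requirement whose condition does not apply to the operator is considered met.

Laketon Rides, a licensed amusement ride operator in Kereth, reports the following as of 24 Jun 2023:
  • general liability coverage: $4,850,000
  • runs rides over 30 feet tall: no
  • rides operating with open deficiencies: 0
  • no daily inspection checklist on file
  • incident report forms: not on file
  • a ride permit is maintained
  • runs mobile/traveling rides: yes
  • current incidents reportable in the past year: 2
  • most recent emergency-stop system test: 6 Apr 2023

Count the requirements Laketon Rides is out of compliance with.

1. daily inspection checklist absent → not met
2. ride permit present → met
3. condition 'runs rides over 30 feet tall' does not hold → requirement n/a → met
4. emergency-stop system test 79 days ago vs limit 90 → met
5. incidents reportable in the past year 2 ≤ 2 → met
6. rides operating with open deficiencies 0 ≤ 2 → met
7. condition 'runs mobile/traveling rides' holds; incident report forms absent → not met
8. general liability coverage $4,850,000 ≥ $4,850,000 → met
Not met: 2 of 8

2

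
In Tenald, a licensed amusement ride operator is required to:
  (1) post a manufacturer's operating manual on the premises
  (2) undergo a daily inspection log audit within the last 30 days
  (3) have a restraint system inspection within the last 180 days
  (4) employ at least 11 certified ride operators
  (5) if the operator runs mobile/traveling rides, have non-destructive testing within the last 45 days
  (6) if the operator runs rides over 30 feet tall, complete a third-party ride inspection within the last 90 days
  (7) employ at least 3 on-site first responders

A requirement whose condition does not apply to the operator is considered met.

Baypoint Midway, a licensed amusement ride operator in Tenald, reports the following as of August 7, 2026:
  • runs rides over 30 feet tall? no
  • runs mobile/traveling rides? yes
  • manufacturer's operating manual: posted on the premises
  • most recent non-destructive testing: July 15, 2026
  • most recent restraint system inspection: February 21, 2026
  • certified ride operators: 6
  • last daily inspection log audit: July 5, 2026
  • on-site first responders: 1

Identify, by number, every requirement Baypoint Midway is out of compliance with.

1. manufacturer's operating manual present → met
2. daily inspection log audit 33 days ago vs limit 30 → not met
3. restraint system inspection 167 days ago vs limit 180 → met
4. certified ride operators 6 < 11 → not met
5. condition 'runs mobile/traveling rides' holds; non-destructive testing 23 days ago vs limit 45 → met
6. condition 'runs rides over 30 feet tall' does not hold → requirement n/a → met
7. on-site first responders 1 < 3 → not met
Not met: 2, 4, 7

2, 4, 7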